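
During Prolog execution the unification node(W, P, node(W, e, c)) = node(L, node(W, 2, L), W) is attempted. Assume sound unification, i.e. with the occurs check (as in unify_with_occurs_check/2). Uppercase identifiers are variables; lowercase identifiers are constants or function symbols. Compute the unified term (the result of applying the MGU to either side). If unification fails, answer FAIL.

FAIL

Decompose node/3: W = L,  P = node(W, 2, L),  node(W, e, c) = W.
Bind W := L; substituting into the remaining equations gives: P = node(L, 2, L),  node(L, e, c) = L.
Bind P := node(L, 2, L); no other remaining equation mentions P.
Occurs check fails: L occurs in node(L, e, c); the equation L = node(L, e, c) has no finite solution.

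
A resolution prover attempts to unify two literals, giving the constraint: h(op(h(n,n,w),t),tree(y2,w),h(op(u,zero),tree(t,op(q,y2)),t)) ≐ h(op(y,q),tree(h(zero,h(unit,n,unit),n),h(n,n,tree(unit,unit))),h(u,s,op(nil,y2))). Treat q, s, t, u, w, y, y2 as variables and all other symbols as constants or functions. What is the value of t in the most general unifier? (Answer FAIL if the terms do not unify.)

FAIL

Decompose h/3: op(h(n,n,w),t) ≐ op(y,q),  tree(y2,w) ≐ tree(h(zero,h(unit,n,unit),n),h(n,n,tree(unit,unit))),  h(op(u,zero),tree(t,op(q,y2)),t) ≐ h(u,s,op(nil,y2)).
Decompose op/2: h(n,n,w) ≐ y,  t ≐ q.
Bind y := h(n,n,w); no other remaining equation mentions y.
Bind t := q; substituting into the one remaining equation that mentions t gives: h(op(u,zero),tree(q,op(q,y2)),q) ≐ h(u,s,op(nil,y2)).
Decompose tree/2: y2 ≐ h(zero,h(unit,n,unit),n),  w ≐ h(n,n,tree(unit,unit)).
Bind y2 := h(zero,h(unit,n,unit),n); substituting into the one remaining equation that mentions y2 gives: h(op(u,zero),tree(q,op(q,h(zero,h(unit,n,unit),n))),q) ≐ h(u,s,op(nil,h(zero,h(unit,n,unit),n))).
Bind w := h(n,n,tree(unit,unit)); no other remaining equation mentions w. Substituting into the earlier binding gives y := h(n,n,h(n,n,tree(unit,unit))).
Decompose h/3: op(u,zero) ≐ u,  tree(q,op(q,h(zero,h(unit,n,unit),n))) ≐ s,  q ≐ op(nil,h(zero,h(unit,n,unit),n)).
Occurs check fails: u occurs in op(u,zero); the equation u ≐ op(u,zero) has no finite solution.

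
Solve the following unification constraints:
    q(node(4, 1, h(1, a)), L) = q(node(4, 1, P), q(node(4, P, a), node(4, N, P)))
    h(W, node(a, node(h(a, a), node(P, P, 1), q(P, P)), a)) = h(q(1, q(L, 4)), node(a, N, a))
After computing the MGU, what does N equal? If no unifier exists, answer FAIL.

node(h(a, a), node(h(1, a), h(1, a), 1), q(h(1, a), h(1, a)))

Decompose q/2: node(4, 1, h(1, a)) = node(4, 1, P),  L = q(node(4, P, a), node(4, N, P)).
Decompose node/3: 4 = 4,  1 = 1,  h(1, a) = P.
Delete trivial equation 4 = 4.
Delete trivial equation 1 = 1.
Bind P := h(1, a); substituting into the remaining equations gives: L = q(node(4, h(1, a), a), node(4, N, h(1, a))),  h(W, node(a, node(h(a, a), node(h(1, a), h(1, a), 1), q(h(1, a), h(1, a))), a)) = h(q(1, q(L, 4)), node(a, N, a)).
Bind L := q(node(4, h(1, a), a), node(4, N, h(1, a))); substituting into the remaining equation gives: h(W, node(a, node(h(a, a), node(h(1, a), h(1, a), 1), q(h(1, a), h(1, a))), a)) = h(q(1, q(q(node(4, h(1, a), a), node(4, N, h(1, a))), 4)), node(a, N, a)).
Decompose h/2: W = q(1, q(q(node(4, h(1, a), a), node(4, N, h(1, a))), 4)),  node(a, node(h(a, a), node(h(1, a), h(1, a), 1), q(h(1, a), h(1, a))), a) = node(a, N, a).
Bind W := q(1, q(q(node(4, h(1, a), a), node(4, N, h(1, a))), 4)); no other remaining equation mentions W.
Decompose node/3: a = a,  node(h(a, a), node(h(1, a), h(1, a), 1), q(h(1, a), h(1, a))) = N,  a = a.
Delete trivial equation a = a.
Bind N := node(h(a, a), node(h(1, a), h(1, a), 1), q(h(1, a), h(1, a))); no other remaining equation mentions N. Substituting into the earlier bindings gives L := q(node(4, h(1, a), a), node(4, node(h(a, a), node(h(1, a), h(1, a), 1), q(h(1, a), h(1, a))), h(1, a))), W := q(1, q(q(node(4, h(1, a), a), node(4, node(h(a, a), node(h(1, a), h(1, a), 1), q(h(1, a), h(1, a))), h(1, a))), 4)).
Delete trivial equation a = a.
MGU = { P ↦ h(1, a), L ↦ q(node(4, h(1, a), a), node(4, node(h(a, a), node(h(1, a), h(1, a), 1), q(h(1, a), h(1, a))), h(1, a))), W ↦ q(1, q(q(node(4, h(1, a), a), node(4, node(h(a, a), node(h(1, a), h(1, a), 1), q(h(1, a), h(1, a))), h(1, a))), 4)), N ↦ node(h(a, a), node(h(1, a), h(1, a), 1), q(h(1, a), h(1, a))) }, so N ↦ node(h(a, a), node(h(1, a), h(1, a), 1), q(h(1, a), h(1, a))).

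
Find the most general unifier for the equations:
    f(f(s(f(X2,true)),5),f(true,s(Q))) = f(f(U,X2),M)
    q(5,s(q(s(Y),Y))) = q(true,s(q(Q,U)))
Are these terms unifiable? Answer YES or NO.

Decompose f/2: f(s(f(X2,true)),5) = f(U,X2),  f(true,s(Q)) = M.
Decompose f/2: s(f(X2,true)) = U,  5 = X2.
Bind U := s(f(X2,true)); substituting into the one remaining equation that mentions U gives: q(5,s(q(s(Y),Y))) = q(true,s(q(Q,s(f(X2,true))))).
Bind X2 := 5; substituting into the one remaining equation that mentions X2 gives: q(5,s(q(s(Y),Y))) = q(true,s(q(Q,s(f(5,true))))). Substituting into the earlier binding gives U := s(f(5,true)).
Bind M := f(true,s(Q)); no other remaining equation mentions M.
Decompose q/2: 5 = true,  s(q(s(Y),Y)) = s(q(Q,s(f(5,true)))).
Clash: constants 5 and true differ; no unifier exists.

NO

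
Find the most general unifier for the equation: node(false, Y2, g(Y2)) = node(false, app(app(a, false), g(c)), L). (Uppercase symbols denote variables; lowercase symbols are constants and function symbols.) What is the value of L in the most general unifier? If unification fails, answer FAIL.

g(app(app(a, false), g(c)))

Decompose node/3: false = false,  Y2 = app(app(a, false), g(c)),  g(Y2) = L.
Delete trivial equation false = false.
Bind Y2 := app(app(a, false), g(c)); substituting into the remaining equation gives: g(app(app(a, false), g(c))) = L.
Bind L := g(app(app(a, false), g(c))).
MGU = { Y2 -> app(app(a, false), g(c)), L -> g(app(app(a, false), g(c))) }, so L -> g(app(app(a, false), g(c))).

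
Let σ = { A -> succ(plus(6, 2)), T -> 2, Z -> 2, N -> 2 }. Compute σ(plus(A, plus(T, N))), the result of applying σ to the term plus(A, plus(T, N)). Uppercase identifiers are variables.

Replace each occurrence of A with succ(plus(6, 2)).
Replace each occurrence of T with 2.
Replace each occurrence of N with 2.
Result: plus(succ(plus(6, 2)), plus(2, 2)).

plus(succ(plus(6, 2)), plus(2, 2))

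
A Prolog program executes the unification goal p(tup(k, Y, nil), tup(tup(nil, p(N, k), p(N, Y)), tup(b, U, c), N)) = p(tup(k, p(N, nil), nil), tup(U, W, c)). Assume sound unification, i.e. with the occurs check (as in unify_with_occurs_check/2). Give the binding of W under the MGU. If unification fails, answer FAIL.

tup(b, tup(nil, p(c, k), p(c, p(c, nil))), c)

Decompose p/2: tup(k, Y, nil) = tup(k, p(N, nil), nil),  tup(tup(nil, p(N, k), p(N, Y)), tup(b, U, c), N) = tup(U, W, c).
Decompose tup/3: k = k,  Y = p(N, nil),  nil = nil.
Delete trivial equation k = k.
Bind Y := p(N, nil); substituting into the one remaining equation that mentions Y gives: tup(tup(nil, p(N, k), p(N, p(N, nil))), tup(b, U, c), N) = tup(U, W, c).
Delete trivial equation nil = nil.
Decompose tup/3: tup(nil, p(N, k), p(N, p(N, nil))) = U,  tup(b, U, c) = W,  N = c.
Bind U := tup(nil, p(N, k), p(N, p(N, nil))); substituting into the one remaining equation that mentions U gives: tup(b, tup(nil, p(N, k), p(N, p(N, nil))), c) = W.
Bind W := tup(b, tup(nil, p(N, k), p(N, p(N, nil))), c); no other remaining equation mentions W.
Bind N := c. Substituting into the earlier bindings gives Y := p(c, nil), U := tup(nil, p(c, k), p(c, p(c, nil))), W := tup(b, tup(nil, p(c, k), p(c, p(c, nil))), c).
MGU = { Y = p(c, nil), U = tup(nil, p(c, k), p(c, p(c, nil))), W = tup(b, tup(nil, p(c, k), p(c, p(c, nil))), c), N = c }, so W = tup(b, tup(nil, p(c, k), p(c, p(c, nil))), c).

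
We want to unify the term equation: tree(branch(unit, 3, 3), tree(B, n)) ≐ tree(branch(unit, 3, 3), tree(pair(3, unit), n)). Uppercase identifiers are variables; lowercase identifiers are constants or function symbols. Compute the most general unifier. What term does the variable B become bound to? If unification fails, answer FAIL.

Decompose tree/2: branch(unit, 3, 3) ≐ branch(unit, 3, 3),  tree(B, n) ≐ tree(pair(3, unit), n).
Delete trivial equation branch(unit, 3, 3) ≐ branch(unit, 3, 3).
Decompose tree/2: B ≐ pair(3, unit),  n ≐ n.
Bind B := pair(3, unit); no other remaining equation mentions B.
Delete trivial equation n ≐ n.
MGU = { B := pair(3, unit) }, so B := pair(3, unit).

pair(3, unit)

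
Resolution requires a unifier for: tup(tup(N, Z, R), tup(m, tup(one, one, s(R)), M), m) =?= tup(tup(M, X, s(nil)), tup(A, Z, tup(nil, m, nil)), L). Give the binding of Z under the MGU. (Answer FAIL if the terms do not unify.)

tup(one, one, s(s(nil)))

Decompose tup/3: tup(N, Z, R) =?= tup(M, X, s(nil)),  tup(m, tup(one, one, s(R)), M) =?= tup(A, Z, tup(nil, m, nil)),  m =?= L.
Decompose tup/3: N =?= M,  Z =?= X,  R =?= s(nil).
Bind N := M; no other remaining equation mentions N.
Bind Z := X; substituting into the one remaining equation that mentions Z gives: tup(m, tup(one, one, s(R)), M) =?= tup(A, X, tup(nil, m, nil)).
Bind R := s(nil); substituting into the one remaining equation that mentions R gives: tup(m, tup(one, one, s(s(nil))), M) =?= tup(A, X, tup(nil, m, nil)).
Decompose tup/3: m =?= A,  tup(one, one, s(s(nil))) =?= X,  M =?= tup(nil, m, nil).
Bind A := m; no other remaining equation mentions A.
Bind X := tup(one, one, s(s(nil))); no other remaining equation mentions X. Substituting into the earlier binding gives Z := tup(one, one, s(s(nil))).
Bind M := tup(nil, m, nil); no other remaining equation mentions M. Substituting into the earlier binding gives N := tup(nil, m, nil).
Bind L := m.
MGU = { N := tup(nil, m, nil), Z := tup(one, one, s(s(nil))), R := s(nil), A := m, X := tup(one, one, s(s(nil))), M := tup(nil, m, nil), L := m }, so Z := tup(one, one, s(s(nil))).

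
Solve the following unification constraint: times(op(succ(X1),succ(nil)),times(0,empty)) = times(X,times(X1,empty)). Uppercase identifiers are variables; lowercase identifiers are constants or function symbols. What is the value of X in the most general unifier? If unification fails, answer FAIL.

op(succ(0),succ(nil))

Decompose times/2: op(succ(X1),succ(nil)) = X,  times(0,empty) = times(X1,empty).
Bind X := op(succ(X1),succ(nil)); no other remaining equation mentions X.
Decompose times/2: 0 = X1,  empty = empty.
Bind X1 := 0; no other remaining equation mentions X1. Substituting into the earlier binding gives X := op(succ(0),succ(nil)).
Delete trivial equation empty = empty.
MGU = { X -> op(succ(0),succ(nil)), X1 -> 0 }, so X -> op(succ(0),succ(nil)).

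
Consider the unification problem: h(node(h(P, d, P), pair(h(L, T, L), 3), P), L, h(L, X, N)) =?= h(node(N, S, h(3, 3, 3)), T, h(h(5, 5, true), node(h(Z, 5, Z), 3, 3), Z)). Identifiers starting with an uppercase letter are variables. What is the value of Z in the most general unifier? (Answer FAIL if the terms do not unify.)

h(h(3, 3, 3), d, h(3, 3, 3))

Decompose h/3: node(h(P, d, P), pair(h(L, T, L), 3), P) =?= node(N, S, h(3, 3, 3)),  L =?= T,  h(L, X, N) =?= h(h(5, 5, true), node(h(Z, 5, Z), 3, 3), Z).
Decompose node/3: h(P, d, P) =?= N,  pair(h(L, T, L), 3) =?= S,  P =?= h(3, 3, 3).
Bind N := h(P, d, P); substituting into the one remaining equation that mentions N gives: h(L, X, h(P, d, P)) =?= h(h(5, 5, true), node(h(Z, 5, Z), 3, 3), Z).
Bind S := pair(h(L, T, L), 3); no other remaining equation mentions S.
Bind P := h(3, 3, 3); substituting into the one remaining equation that mentions P gives: h(L, X, h(h(3, 3, 3), d, h(3, 3, 3))) =?= h(h(5, 5, true), node(h(Z, 5, Z), 3, 3), Z). Substituting into the earlier binding gives N := h(h(3, 3, 3), d, h(3, 3, 3)).
Bind L := T; substituting into the remaining equation gives: h(T, X, h(h(3, 3, 3), d, h(3, 3, 3))) =?= h(h(5, 5, true), node(h(Z, 5, Z), 3, 3), Z). Substituting into the earlier binding gives S := pair(h(T, T, T), 3).
Decompose h/3: T =?= h(5, 5, true),  X =?= node(h(Z, 5, Z), 3, 3),  h(h(3, 3, 3), d, h(3, 3, 3)) =?= Z.
Bind T := h(5, 5, true); no other remaining equation mentions T. Substituting into the earlier bindings gives S := pair(h(h(5, 5, true), h(5, 5, true), h(5, 5, true)), 3), L := h(5, 5, true).
Bind X := node(h(Z, 5, Z), 3, 3); no other remaining equation mentions X.
Bind Z := h(h(3, 3, 3), d, h(3, 3, 3)). Substituting into the earlier binding gives X := node(h(h(h(3, 3, 3), d, h(3, 3, 3)), 5, h(h(3, 3, 3), d, h(3, 3, 3))), 3, 3).
MGU = { N := h(h(3, 3, 3), d, h(3, 3, 3)), S := pair(h(h(5, 5, true), h(5, 5, true), h(5, 5, true)), 3), P := h(3, 3, 3), L := h(5, 5, true), T := h(5, 5, true), X := node(h(h(h(3, 3, 3), d, h(3, 3, 3)), 5, h(h(3, 3, 3), d, h(3, 3, 3))), 3, 3), Z := h(h(3, 3, 3), d, h(3, 3, 3)) }, so Z := h(h(3, 3, 3), d, h(3, 3, 3)).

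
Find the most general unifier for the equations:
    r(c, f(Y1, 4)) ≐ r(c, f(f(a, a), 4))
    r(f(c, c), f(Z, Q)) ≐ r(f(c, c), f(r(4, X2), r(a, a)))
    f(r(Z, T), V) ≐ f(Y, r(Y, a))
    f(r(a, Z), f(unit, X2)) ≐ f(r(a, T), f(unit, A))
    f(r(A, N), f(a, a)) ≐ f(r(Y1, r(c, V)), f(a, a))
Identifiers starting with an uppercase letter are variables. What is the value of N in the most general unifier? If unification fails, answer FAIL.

r(c, r(r(r(4, f(a, a)), r(4, f(a, a))), a))

Decompose r/2: c ≐ c,  f(Y1, 4) ≐ f(f(a, a), 4).
Delete trivial equation c ≐ c.
Decompose f/2: Y1 ≐ f(a, a),  4 ≐ 4.
Bind Y1 := f(a, a); substituting into the one remaining equation that mentions Y1 gives: f(r(A, N), f(a, a)) ≐ f(r(f(a, a), r(c, V)), f(a, a)).
Delete trivial equation 4 ≐ 4.
Decompose r/2: f(c, c) ≐ f(c, c),  f(Z, Q) ≐ f(r(4, X2), r(a, a)).
Delete trivial equation f(c, c) ≐ f(c, c).
Decompose f/2: Z ≐ r(4, X2),  Q ≐ r(a, a).
Bind Z := r(4, X2); substituting into the 2 remaining equations that mention Z gives: f(r(r(4, X2), T), V) ≐ f(Y, r(Y, a)),  f(r(a, r(4, X2)), f(unit, X2)) ≐ f(r(a, T), f(unit, A)).
Bind Q := r(a, a); no other remaining equation mentions Q.
Decompose f/2: r(r(4, X2), T) ≐ Y,  V ≐ r(Y, a).
Bind Y := r(r(4, X2), T); substituting into the one remaining equation that mentions Y gives: V ≐ r(r(r(4, X2), T), a).
Bind V := r(r(r(4, X2), T), a); substituting into the one remaining equation that mentions V gives: f(r(A, N), f(a, a)) ≐ f(r(f(a, a), r(c, r(r(r(4, X2), T), a))), f(a, a)).
Decompose f/2: r(a, r(4, X2)) ≐ r(a, T),  f(unit, X2) ≐ f(unit, A).
Decompose r/2: a ≐ a,  r(4, X2) ≐ T.
Delete trivial equation a ≐ a.
Bind T := r(4, X2); substituting into the one remaining equation that mentions T gives: f(r(A, N), f(a, a)) ≐ f(r(f(a, a), r(c, r(r(r(4, X2), r(4, X2)), a))), f(a, a)). Substituting into the earlier bindings gives Y := r(r(4, X2), r(4, X2)), V := r(r(r(4, X2), r(4, X2)), a).
Decompose f/2: unit ≐ unit,  X2 ≐ A.
Delete trivial equation unit ≐ unit.
Bind X2 := A; substituting into the remaining equation gives: f(r(A, N), f(a, a)) ≐ f(r(f(a, a), r(c, r(r(r(4, A), r(4, A)), a))), f(a, a)). Substituting into the earlier bindings gives Z := r(4, A), Y := r(r(4, A), r(4, A)), V := r(r(r(4, A), r(4, A)), a), T := r(4, A).
Decompose f/2: r(A, N) ≐ r(f(a, a), r(c, r(r(r(4, A), r(4, A)), a))),  f(a, a) ≐ f(a, a).
Decompose r/2: A ≐ f(a, a),  N ≐ r(c, r(r(r(4, A), r(4, A)), a)).
Bind A := f(a, a); substituting into the one remaining equation that mentions A gives: N ≐ r(c, r(r(r(4, f(a, a)), r(4, f(a, a))), a)). Substituting into the earlier bindings gives Z := r(4, f(a, a)), Y := r(r(4, f(a, a)), r(4, f(a, a))), V := r(r(r(4, f(a, a)), r(4, f(a, a))), a), T := r(4, f(a, a)), X2 := f(a, a).
Bind N := r(c, r(r(r(4, f(a, a)), r(4, f(a, a))), a)); no other remaining equation mentions N.
Delete trivial equation f(a, a) ≐ f(a, a).
MGU = { Y1 -> f(a, a), Z -> r(4, f(a, a)), Q -> r(a, a), Y -> r(r(4, f(a, a)), r(4, f(a, a))), V -> r(r(r(4, f(a, a)), r(4, f(a, a))), a), T -> r(4, f(a, a)), X2 -> f(a, a), A -> f(a, a), N -> r(c, r(r(r(4, f(a, a)), r(4, f(a, a))), a)) }, so N -> r(c, r(r(r(4, f(a, a)), r(4, f(a, a))), a)).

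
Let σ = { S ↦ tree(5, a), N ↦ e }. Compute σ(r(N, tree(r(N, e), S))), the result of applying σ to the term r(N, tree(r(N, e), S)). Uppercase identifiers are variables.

Replace each occurrence of S with tree(5, a).
Replace each occurrence of N with e.
Result: r(e, tree(r(e, e), tree(5, a))).

r(e, tree(r(e, e), tree(5, a)))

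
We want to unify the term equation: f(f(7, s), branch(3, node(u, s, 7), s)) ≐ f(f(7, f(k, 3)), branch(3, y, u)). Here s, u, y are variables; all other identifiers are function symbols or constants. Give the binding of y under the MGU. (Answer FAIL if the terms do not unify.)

node(f(k, 3), f(k, 3), 7)

Decompose f/2: f(7, s) ≐ f(7, f(k, 3)),  branch(3, node(u, s, 7), s) ≐ branch(3, y, u).
Decompose f/2: 7 ≐ 7,  s ≐ f(k, 3).
Delete trivial equation 7 ≐ 7.
Bind s := f(k, 3); substituting into the remaining equation gives: branch(3, node(u, f(k, 3), 7), f(k, 3)) ≐ branch(3, y, u).
Decompose branch/3: 3 ≐ 3,  node(u, f(k, 3), 7) ≐ y,  f(k, 3) ≐ u.
Delete trivial equation 3 ≐ 3.
Bind y := node(u, f(k, 3), 7); no other remaining equation mentions y.
Bind u := f(k, 3). Substituting into the earlier binding gives y := node(f(k, 3), f(k, 3), 7).
MGU = { s := f(k, 3), y := node(f(k, 3), f(k, 3), 7), u := f(k, 3) }, so y := node(f(k, 3), f(k, 3), 7).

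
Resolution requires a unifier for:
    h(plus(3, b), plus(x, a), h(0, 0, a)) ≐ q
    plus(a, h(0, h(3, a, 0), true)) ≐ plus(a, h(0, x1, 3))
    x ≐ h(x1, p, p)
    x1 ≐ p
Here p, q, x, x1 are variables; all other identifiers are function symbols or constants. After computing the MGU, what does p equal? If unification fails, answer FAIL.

Bind q := h(plus(3, b), plus(x, a), h(0, 0, a)); no other remaining equation mentions q.
Decompose plus/2: a ≐ a,  h(0, h(3, a, 0), true) ≐ h(0, x1, 3).
Delete trivial equation a ≐ a.
Decompose h/3: 0 ≐ 0,  h(3, a, 0) ≐ x1,  true ≐ 3.
Delete trivial equation 0 ≐ 0.
Bind x1 := h(3, a, 0); substituting into the 2 remaining equations that mention x1 gives: x ≐ h(h(3, a, 0), p, p),  h(3, a, 0) ≐ p.
Clash: constants true and 3 differ; no unifier exists.

FAIL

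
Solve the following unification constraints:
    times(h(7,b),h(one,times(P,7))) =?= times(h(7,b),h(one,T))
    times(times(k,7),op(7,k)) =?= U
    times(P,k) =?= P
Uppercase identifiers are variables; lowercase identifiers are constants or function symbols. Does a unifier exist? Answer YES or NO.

NO

Decompose times/2: h(7,b) =?= h(7,b),  h(one,times(P,7)) =?= h(one,T).
Delete trivial equation h(7,b) =?= h(7,b).
Decompose h/2: one =?= one,  times(P,7) =?= T.
Delete trivial equation one =?= one.
Bind T := times(P,7); no other remaining equation mentions T.
Bind U := times(times(k,7),op(7,k)); no other remaining equation mentions U.
Occurs check fails: P occurs in times(P,k); the equation P =?= times(P,k) has no finite solution.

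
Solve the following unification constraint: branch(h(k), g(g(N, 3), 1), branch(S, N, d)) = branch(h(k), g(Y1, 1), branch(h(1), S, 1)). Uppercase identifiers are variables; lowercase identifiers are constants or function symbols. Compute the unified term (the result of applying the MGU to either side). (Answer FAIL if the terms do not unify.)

Decompose branch/3: h(k) = h(k),  g(g(N, 3), 1) = g(Y1, 1),  branch(S, N, d) = branch(h(1), S, 1).
Delete trivial equation h(k) = h(k).
Decompose g/2: g(N, 3) = Y1,  1 = 1.
Bind Y1 := g(N, 3); no other remaining equation mentions Y1.
Delete trivial equation 1 = 1.
Decompose branch/3: S = h(1),  N = S,  d = 1.
Bind S := h(1); substituting into the one remaining equation that mentions S gives: N = h(1).
Bind N := h(1); no other remaining equation mentions N. Substituting into the earlier binding gives Y1 := g(h(1), 3).
Clash: constants d and 1 differ; no unifier exists.

FAIL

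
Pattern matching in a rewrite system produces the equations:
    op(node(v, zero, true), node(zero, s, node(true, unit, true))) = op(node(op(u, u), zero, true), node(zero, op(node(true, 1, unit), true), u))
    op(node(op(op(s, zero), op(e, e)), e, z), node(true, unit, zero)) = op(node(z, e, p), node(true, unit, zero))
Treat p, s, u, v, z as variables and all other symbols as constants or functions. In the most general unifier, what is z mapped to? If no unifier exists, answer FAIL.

op(op(op(node(true, 1, unit), true), zero), op(e, e))

Decompose op/2: node(v, zero, true) = node(op(u, u), zero, true),  node(zero, s, node(true, unit, true)) = node(zero, op(node(true, 1, unit), true), u).
Decompose node/3: v = op(u, u),  zero = zero,  true = true.
Bind v := op(u, u); no other remaining equation mentions v.
Delete trivial equation zero = zero.
Delete trivial equation true = true.
Decompose node/3: zero = zero,  s = op(node(true, 1, unit), true),  node(true, unit, true) = u.
Delete trivial equation zero = zero.
Bind s := op(node(true, 1, unit), true); substituting into the one remaining equation that mentions s gives: op(node(op(op(op(node(true, 1, unit), true), zero), op(e, e)), e, z), node(true, unit, zero)) = op(node(z, e, p), node(true, unit, zero)).
Bind u := node(true, unit, true); no other remaining equation mentions u. Substituting into the earlier binding gives v := op(node(true, unit, true), node(true, unit, true)).
Decompose op/2: node(op(op(op(node(true, 1, unit), true), zero), op(e, e)), e, z) = node(z, e, p),  node(true, unit, zero) = node(true, unit, zero).
Decompose node/3: op(op(op(node(true, 1, unit), true), zero), op(e, e)) = z,  e = e,  z = p.
Bind z := op(op(op(node(true, 1, unit), true), zero), op(e, e)); substituting into the one remaining equation that mentions z gives: op(op(op(node(true, 1, unit), true), zero), op(e, e)) = p.
Delete trivial equation e = e.
Bind p := op(op(op(node(true, 1, unit), true), zero), op(e, e)); no other remaining equation mentions p.
Delete trivial equation node(true, unit, zero) = node(true, unit, zero).
MGU = { v := op(node(true, unit, true), node(true, unit, true)), s := op(node(true, 1, unit), true), u := node(true, unit, true), z := op(op(op(node(true, 1, unit), true), zero), op(e, e)), p := op(op(op(node(true, 1, unit), true), zero), op(e, e)) }, so z := op(op(op(node(true, 1, unit), true), zero), op(e, e)).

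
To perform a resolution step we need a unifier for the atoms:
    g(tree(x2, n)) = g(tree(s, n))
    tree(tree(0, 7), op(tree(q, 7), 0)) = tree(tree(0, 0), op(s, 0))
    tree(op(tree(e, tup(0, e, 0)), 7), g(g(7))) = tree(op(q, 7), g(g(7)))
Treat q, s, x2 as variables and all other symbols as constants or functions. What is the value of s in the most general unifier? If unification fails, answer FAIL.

FAIL

Decompose g/1: tree(x2, n) = tree(s, n).
Decompose tree/2: x2 = s,  n = n.
Bind x2 := s; no other remaining equation mentions x2.
Delete trivial equation n = n.
Decompose tree/2: tree(0, 7) = tree(0, 0),  op(tree(q, 7), 0) = op(s, 0).
Decompose tree/2: 0 = 0,  7 = 0.
Delete trivial equation 0 = 0.
Clash: constants 7 and 0 differ; no unifier exists.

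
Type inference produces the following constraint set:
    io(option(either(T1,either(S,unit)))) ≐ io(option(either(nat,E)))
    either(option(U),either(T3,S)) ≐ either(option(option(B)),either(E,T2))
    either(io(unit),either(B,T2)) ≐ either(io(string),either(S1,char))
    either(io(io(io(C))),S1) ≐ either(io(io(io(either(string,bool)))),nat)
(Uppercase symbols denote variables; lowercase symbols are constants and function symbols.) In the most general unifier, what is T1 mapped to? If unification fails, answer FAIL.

FAIL

Decompose io/1: option(either(T1,either(S,unit))) ≐ option(either(nat,E)).
Decompose option/1: either(T1,either(S,unit)) ≐ either(nat,E).
Decompose either/2: T1 ≐ nat,  either(S,unit) ≐ E.
Bind T1 := nat; no other remaining equation mentions T1.
Bind E := either(S,unit); substituting into the one remaining equation that mentions E gives: either(option(U),either(T3,S)) ≐ either(option(option(B)),either(either(S,unit),T2)).
Decompose either/2: option(U) ≐ option(option(B)),  either(T3,S) ≐ either(either(S,unit),T2).
Decompose option/1: U ≐ option(B).
Bind U := option(B); no other remaining equation mentions U.
Decompose either/2: T3 ≐ either(S,unit),  S ≐ T2.
Bind T3 := either(S,unit); no other remaining equation mentions T3.
Bind S := T2; no other remaining equation mentions S. Substituting into the earlier bindings gives E := either(T2,unit), T3 := either(T2,unit).
Decompose either/2: io(unit) ≐ io(string),  either(B,T2) ≐ either(S1,char).
Decompose io/1: unit ≐ string.
Clash: constants unit and string differ; no unifier exists.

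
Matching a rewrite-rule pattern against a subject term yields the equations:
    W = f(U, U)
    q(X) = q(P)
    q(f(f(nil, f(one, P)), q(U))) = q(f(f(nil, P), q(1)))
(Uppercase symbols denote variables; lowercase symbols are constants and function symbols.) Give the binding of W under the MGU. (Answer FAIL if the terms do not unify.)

Bind W := f(U, U); no other remaining equation mentions W.
Decompose q/1: X = P.
Bind X := P; no other remaining equation mentions X.
Decompose q/1: f(f(nil, f(one, P)), q(U)) = f(f(nil, P), q(1)).
Decompose f/2: f(nil, f(one, P)) = f(nil, P),  q(U) = q(1).
Decompose f/2: nil = nil,  f(one, P) = P.
Delete trivial equation nil = nil.
Occurs check fails: P occurs in f(one, P); the equation P = f(one, P) has no finite solution.

FAIL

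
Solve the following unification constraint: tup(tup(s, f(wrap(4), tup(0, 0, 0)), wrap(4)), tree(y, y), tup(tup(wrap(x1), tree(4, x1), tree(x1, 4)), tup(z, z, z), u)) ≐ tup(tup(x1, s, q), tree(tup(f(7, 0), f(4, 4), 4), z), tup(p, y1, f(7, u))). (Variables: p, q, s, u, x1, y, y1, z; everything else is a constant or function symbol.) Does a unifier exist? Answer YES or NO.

Decompose tup/3: tup(s, f(wrap(4), tup(0, 0, 0)), wrap(4)) ≐ tup(x1, s, q),  tree(y, y) ≐ tree(tup(f(7, 0), f(4, 4), 4), z),  tup(tup(wrap(x1), tree(4, x1), tree(x1, 4)), tup(z, z, z), u) ≐ tup(p, y1, f(7, u)).
Decompose tup/3: s ≐ x1,  f(wrap(4), tup(0, 0, 0)) ≐ s,  wrap(4) ≐ q.
Bind s := x1; substituting into the one remaining equation that mentions s gives: f(wrap(4), tup(0, 0, 0)) ≐ x1.
Bind x1 := f(wrap(4), tup(0, 0, 0)); substituting into the one remaining equation that mentions x1 gives: tup(tup(wrap(f(wrap(4), tup(0, 0, 0))), tree(4, f(wrap(4), tup(0, 0, 0))), tree(f(wrap(4), tup(0, 0, 0)), 4)), tup(z, z, z), u) ≐ tup(p, y1, f(7, u)). Substituting into the earlier binding gives s := f(wrap(4), tup(0, 0, 0)).
Bind q := wrap(4); no other remaining equation mentions q.
Decompose tree/2: y ≐ tup(f(7, 0), f(4, 4), 4),  y ≐ z.
Bind y := tup(f(7, 0), f(4, 4), 4); substituting into the one remaining equation that mentions y gives: tup(f(7, 0), f(4, 4), 4) ≐ z.
Bind z := tup(f(7, 0), f(4, 4), 4); substituting into the remaining equation gives: tup(tup(wrap(f(wrap(4), tup(0, 0, 0))), tree(4, f(wrap(4), tup(0, 0, 0))), tree(f(wrap(4), tup(0, 0, 0)), 4)), tup(tup(f(7, 0), f(4, 4), 4), tup(f(7, 0), f(4, 4), 4), tup(f(7, 0), f(4, 4), 4)), u) ≐ tup(p, y1, f(7, u)).
Decompose tup/3: tup(wrap(f(wrap(4), tup(0, 0, 0))), tree(4, f(wrap(4), tup(0, 0, 0))), tree(f(wrap(4), tup(0, 0, 0)), 4)) ≐ p,  tup(tup(f(7, 0), f(4, 4), 4), tup(f(7, 0), f(4, 4), 4), tup(f(7, 0), f(4, 4), 4)) ≐ y1,  u ≐ f(7, u).
Bind p := tup(wrap(f(wrap(4), tup(0, 0, 0))), tree(4, f(wrap(4), tup(0, 0, 0))), tree(f(wrap(4), tup(0, 0, 0)), 4)); no other remaining equation mentions p.
Bind y1 := tup(tup(f(7, 0), f(4, 4), 4), tup(f(7, 0), f(4, 4), 4), tup(f(7, 0), f(4, 4), 4)); no other remaining equation mentions y1.
Occurs check fails: u occurs in f(7, u); the equation u ≐ f(7, u) has no finite solution.

NO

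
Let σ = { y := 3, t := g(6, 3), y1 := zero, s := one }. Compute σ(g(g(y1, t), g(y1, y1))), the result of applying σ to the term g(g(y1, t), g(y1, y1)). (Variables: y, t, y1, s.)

g(g(zero, g(6, 3)), g(zero, zero))

Replace each occurrence of t with g(6, 3).
Replace each occurrence of y1 with zero.
Result: g(g(zero, g(6, 3)), g(zero, zero)).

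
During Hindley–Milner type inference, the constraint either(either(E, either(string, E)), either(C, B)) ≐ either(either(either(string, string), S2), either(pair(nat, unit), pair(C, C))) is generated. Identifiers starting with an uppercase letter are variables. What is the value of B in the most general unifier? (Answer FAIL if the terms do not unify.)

pair(pair(nat, unit), pair(nat, unit))

Decompose either/2: either(E, either(string, E)) ≐ either(either(string, string), S2),  either(C, B) ≐ either(pair(nat, unit), pair(C, C)).
Decompose either/2: E ≐ either(string, string),  either(string, E) ≐ S2.
Bind E := either(string, string); substituting into the one remaining equation that mentions E gives: either(string, either(string, string)) ≐ S2.
Bind S2 := either(string, either(string, string)); no other remaining equation mentions S2.
Decompose either/2: C ≐ pair(nat, unit),  B ≐ pair(C, C).
Bind C := pair(nat, unit); substituting into the remaining equation gives: B ≐ pair(pair(nat, unit), pair(nat, unit)).
Bind B := pair(pair(nat, unit), pair(nat, unit)).
MGU = { E ↦ either(string, string), S2 ↦ either(string, either(string, string)), C ↦ pair(nat, unit), B ↦ pair(pair(nat, unit), pair(nat, unit)) }, so B ↦ pair(pair(nat, unit), pair(nat, unit)).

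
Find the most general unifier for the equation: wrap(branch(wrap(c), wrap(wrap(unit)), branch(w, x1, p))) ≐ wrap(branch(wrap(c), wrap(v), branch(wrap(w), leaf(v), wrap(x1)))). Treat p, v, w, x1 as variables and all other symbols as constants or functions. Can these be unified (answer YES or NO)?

NO

Decompose wrap/1: branch(wrap(c), wrap(wrap(unit)), branch(w, x1, p)) ≐ branch(wrap(c), wrap(v), branch(wrap(w), leaf(v), wrap(x1))).
Decompose branch/3: wrap(c) ≐ wrap(c),  wrap(wrap(unit)) ≐ wrap(v),  branch(w, x1, p) ≐ branch(wrap(w), leaf(v), wrap(x1)).
Delete trivial equation wrap(c) ≐ wrap(c).
Decompose wrap/1: wrap(unit) ≐ v.
Bind v := wrap(unit); substituting into the remaining equation gives: branch(w, x1, p) ≐ branch(wrap(w), leaf(wrap(unit)), wrap(x1)).
Decompose branch/3: w ≐ wrap(w),  x1 ≐ leaf(wrap(unit)),  p ≐ wrap(x1).
Occurs check fails: w occurs in wrap(w); the equation w ≐ wrap(w) has no finite solution.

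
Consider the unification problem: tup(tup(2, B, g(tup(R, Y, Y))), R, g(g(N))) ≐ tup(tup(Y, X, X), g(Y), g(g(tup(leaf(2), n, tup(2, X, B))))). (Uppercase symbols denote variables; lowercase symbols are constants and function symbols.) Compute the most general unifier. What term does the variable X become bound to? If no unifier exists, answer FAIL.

Decompose tup/3: tup(2, B, g(tup(R, Y, Y))) ≐ tup(Y, X, X),  R ≐ g(Y),  g(g(N)) ≐ g(g(tup(leaf(2), n, tup(2, X, B)))).
Decompose tup/3: 2 ≐ Y,  B ≐ X,  g(tup(R, Y, Y)) ≐ X.
Bind Y := 2; substituting into the 2 remaining equations that mention Y gives: g(tup(R, 2, 2)) ≐ X,  R ≐ g(2).
Bind B := X; substituting into the one remaining equation that mentions B gives: g(g(N)) ≐ g(g(tup(leaf(2), n, tup(2, X, X)))).
Bind X := g(tup(R, 2, 2)); substituting into the one remaining equation that mentions X gives: g(g(N)) ≐ g(g(tup(leaf(2), n, tup(2, g(tup(R, 2, 2)), g(tup(R, 2, 2)))))). Substituting into the earlier binding gives B := g(tup(R, 2, 2)).
Bind R := g(2); substituting into the remaining equation gives: g(g(N)) ≐ g(g(tup(leaf(2), n, tup(2, g(tup(g(2), 2, 2)), g(tup(g(2), 2, 2)))))). Substituting into the earlier bindings gives B := g(tup(g(2), 2, 2)), X := g(tup(g(2), 2, 2)).
Decompose g/1: g(N) ≐ g(tup(leaf(2), n, tup(2, g(tup(g(2), 2, 2)), g(tup(g(2), 2, 2))))).
Decompose g/1: N ≐ tup(leaf(2), n, tup(2, g(tup(g(2), 2, 2)), g(tup(g(2), 2, 2)))).
Bind N := tup(leaf(2), n, tup(2, g(tup(g(2), 2, 2)), g(tup(g(2), 2, 2)))).
MGU = { Y -> 2, B -> g(tup(g(2), 2, 2)), X -> g(tup(g(2), 2, 2)), R -> g(2), N -> tup(leaf(2), n, tup(2, g(tup(g(2), 2, 2)), g(tup(g(2), 2, 2)))) }, so X -> g(tup(g(2), 2, 2)).

g(tup(g(2), 2, 2))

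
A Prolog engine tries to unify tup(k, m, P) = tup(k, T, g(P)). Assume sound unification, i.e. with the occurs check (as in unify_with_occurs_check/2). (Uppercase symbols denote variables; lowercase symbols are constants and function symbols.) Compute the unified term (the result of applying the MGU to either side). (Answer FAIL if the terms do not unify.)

FAIL

Decompose tup/3: k = k,  m = T,  P = g(P).
Delete trivial equation k = k.
Bind T := m; no other remaining equation mentions T.
Occurs check fails: P occurs in g(P); the equation P = g(P) has no finite solution.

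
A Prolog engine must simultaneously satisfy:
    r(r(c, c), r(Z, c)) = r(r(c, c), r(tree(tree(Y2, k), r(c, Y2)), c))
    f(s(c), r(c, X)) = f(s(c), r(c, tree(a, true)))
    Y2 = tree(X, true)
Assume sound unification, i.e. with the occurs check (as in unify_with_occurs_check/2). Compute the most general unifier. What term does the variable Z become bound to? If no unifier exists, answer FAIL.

tree(tree(tree(tree(a, true), true), k), r(c, tree(tree(a, true), true)))

Decompose r/2: r(c, c) = r(c, c),  r(Z, c) = r(tree(tree(Y2, k), r(c, Y2)), c).
Delete trivial equation r(c, c) = r(c, c).
Decompose r/2: Z = tree(tree(Y2, k), r(c, Y2)),  c = c.
Bind Z := tree(tree(Y2, k), r(c, Y2)); no other remaining equation mentions Z.
Delete trivial equation c = c.
Decompose f/2: s(c) = s(c),  r(c, X) = r(c, tree(a, true)).
Delete trivial equation s(c) = s(c).
Decompose r/2: c = c,  X = tree(a, true).
Delete trivial equation c = c.
Bind X := tree(a, true); substituting into the remaining equation gives: Y2 = tree(tree(a, true), true).
Bind Y2 := tree(tree(a, true), true). Substituting into the earlier binding gives Z := tree(tree(tree(tree(a, true), true), k), r(c, tree(tree(a, true), true))).
MGU = { Z = tree(tree(tree(tree(a, true), true), k), r(c, tree(tree(a, true), true))), X = tree(a, true), Y2 = tree(tree(a, true), true) }, so Z = tree(tree(tree(tree(a, true), true), k), r(c, tree(tree(a, true), true))).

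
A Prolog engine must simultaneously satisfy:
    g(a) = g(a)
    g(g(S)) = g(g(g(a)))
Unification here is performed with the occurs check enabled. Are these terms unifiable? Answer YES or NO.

Delete trivial equation g(a) = g(a).
Decompose g/1: g(S) = g(g(a)).
Decompose g/1: S = g(a).
Bind S := g(a).
No equations remain and no clash or occurs-check failure arose, so a unifier exists.

YES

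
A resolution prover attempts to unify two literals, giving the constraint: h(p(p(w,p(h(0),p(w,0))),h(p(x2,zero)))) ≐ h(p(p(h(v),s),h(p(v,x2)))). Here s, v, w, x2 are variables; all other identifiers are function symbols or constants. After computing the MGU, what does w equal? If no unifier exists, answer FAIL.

h(zero)

Decompose h/1: p(p(w,p(h(0),p(w,0))),h(p(x2,zero))) ≐ p(p(h(v),s),h(p(v,x2))).
Decompose p/2: p(w,p(h(0),p(w,0))) ≐ p(h(v),s),  h(p(x2,zero)) ≐ h(p(v,x2)).
Decompose p/2: w ≐ h(v),  p(h(0),p(w,0)) ≐ s.
Bind w := h(v); substituting into the one remaining equation that mentions w gives: p(h(0),p(h(v),0)) ≐ s.
Bind s := p(h(0),p(h(v),0)); no other remaining equation mentions s.
Decompose h/1: p(x2,zero) ≐ p(v,x2).
Decompose p/2: x2 ≐ v,  zero ≐ x2.
Bind x2 := v; substituting into the remaining equation gives: zero ≐ v.
Bind v := zero. Substituting into the earlier bindings gives w := h(zero), s := p(h(0),p(h(zero),0)), x2 := zero.
MGU = { w -> h(zero), s -> p(h(0),p(h(zero),0)), x2 -> zero, v -> zero }, so w -> h(zero).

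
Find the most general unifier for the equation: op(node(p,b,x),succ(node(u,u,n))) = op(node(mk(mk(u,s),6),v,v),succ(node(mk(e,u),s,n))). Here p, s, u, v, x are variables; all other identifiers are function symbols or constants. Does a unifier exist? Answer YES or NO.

NO

Decompose op/2: node(p,b,x) = node(mk(mk(u,s),6),v,v),  succ(node(u,u,n)) = succ(node(mk(e,u),s,n)).
Decompose node/3: p = mk(mk(u,s),6),  b = v,  x = v.
Bind p := mk(mk(u,s),6); no other remaining equation mentions p.
Bind v := b; substituting into the one remaining equation that mentions v gives: x = b.
Bind x := b; no other remaining equation mentions x.
Decompose succ/1: node(u,u,n) = node(mk(e,u),s,n).
Decompose node/3: u = mk(e,u),  u = s,  n = n.
Occurs check fails: u occurs in mk(e,u); the equation u = mk(e,u) has no finite solution.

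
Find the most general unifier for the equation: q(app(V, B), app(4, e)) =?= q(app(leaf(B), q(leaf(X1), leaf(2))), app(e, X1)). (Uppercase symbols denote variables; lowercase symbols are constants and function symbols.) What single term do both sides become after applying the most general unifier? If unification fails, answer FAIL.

Decompose q/2: app(V, B) =?= app(leaf(B), q(leaf(X1), leaf(2))),  app(4, e) =?= app(e, X1).
Decompose app/2: V =?= leaf(B),  B =?= q(leaf(X1), leaf(2)).
Bind V := leaf(B); no other remaining equation mentions V.
Bind B := q(leaf(X1), leaf(2)); no other remaining equation mentions B. Substituting into the earlier binding gives V := leaf(q(leaf(X1), leaf(2))).
Decompose app/2: 4 =?= e,  e =?= X1.
Clash: constants 4 and e differ; no unifier exists.

FAIL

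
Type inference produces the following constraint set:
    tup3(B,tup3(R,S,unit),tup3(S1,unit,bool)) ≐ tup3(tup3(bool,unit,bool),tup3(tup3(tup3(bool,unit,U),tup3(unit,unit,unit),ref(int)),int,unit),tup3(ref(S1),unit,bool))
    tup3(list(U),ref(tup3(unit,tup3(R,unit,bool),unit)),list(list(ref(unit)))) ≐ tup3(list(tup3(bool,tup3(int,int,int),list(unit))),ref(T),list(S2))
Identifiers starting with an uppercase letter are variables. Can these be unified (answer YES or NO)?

NO

Decompose tup3/3: B ≐ tup3(bool,unit,bool),  tup3(R,S,unit) ≐ tup3(tup3(tup3(bool,unit,U),tup3(unit,unit,unit),ref(int)),int,unit),  tup3(S1,unit,bool) ≐ tup3(ref(S1),unit,bool).
Bind B := tup3(bool,unit,bool); no other remaining equation mentions B.
Decompose tup3/3: R ≐ tup3(tup3(bool,unit,U),tup3(unit,unit,unit),ref(int)),  S ≐ int,  unit ≐ unit.
Bind R := tup3(tup3(bool,unit,U),tup3(unit,unit,unit),ref(int)); substituting into the one remaining equation that mentions R gives: tup3(list(U),ref(tup3(unit,tup3(tup3(tup3(bool,unit,U),tup3(unit,unit,unit),ref(int)),unit,bool),unit)),list(list(ref(unit)))) ≐ tup3(list(tup3(bool,tup3(int,int,int),list(unit))),ref(T),list(S2)).
Bind S := int; no other remaining equation mentions S.
Delete trivial equation unit ≐ unit.
Decompose tup3/3: S1 ≐ ref(S1),  unit ≐ unit,  bool ≐ bool.
Occurs check fails: S1 occurs in ref(S1); the equation S1 ≐ ref(S1) has no finite solution.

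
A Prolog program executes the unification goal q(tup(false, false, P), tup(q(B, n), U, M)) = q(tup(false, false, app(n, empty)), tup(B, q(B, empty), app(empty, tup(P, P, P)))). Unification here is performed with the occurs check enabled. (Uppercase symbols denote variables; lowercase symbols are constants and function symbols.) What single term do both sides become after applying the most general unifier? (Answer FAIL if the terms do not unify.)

FAIL

Decompose q/2: tup(false, false, P) = tup(false, false, app(n, empty)),  tup(q(B, n), U, M) = tup(B, q(B, empty), app(empty, tup(P, P, P))).
Decompose tup/3: false = false,  false = false,  P = app(n, empty).
Delete trivial equation false = false.
Delete trivial equation false = false.
Bind P := app(n, empty); substituting into the remaining equation gives: tup(q(B, n), U, M) = tup(B, q(B, empty), app(empty, tup(app(n, empty), app(n, empty), app(n, empty)))).
Decompose tup/3: q(B, n) = B,  U = q(B, empty),  M = app(empty, tup(app(n, empty), app(n, empty), app(n, empty))).
Occurs check fails: B occurs in q(B, n); the equation B = q(B, n) has no finite solution.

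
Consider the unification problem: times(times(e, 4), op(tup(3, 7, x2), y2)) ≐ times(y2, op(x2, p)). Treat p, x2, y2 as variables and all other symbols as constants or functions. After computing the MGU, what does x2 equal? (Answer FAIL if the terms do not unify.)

FAIL

Decompose times/2: times(e, 4) ≐ y2,  op(tup(3, 7, x2), y2) ≐ op(x2, p).
Bind y2 := times(e, 4); substituting into the remaining equation gives: op(tup(3, 7, x2), times(e, 4)) ≐ op(x2, p).
Decompose op/2: tup(3, 7, x2) ≐ x2,  times(e, 4) ≐ p.
Occurs check fails: x2 occurs in tup(3, 7, x2); the equation x2 ≐ tup(3, 7, x2) has no finite solution.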